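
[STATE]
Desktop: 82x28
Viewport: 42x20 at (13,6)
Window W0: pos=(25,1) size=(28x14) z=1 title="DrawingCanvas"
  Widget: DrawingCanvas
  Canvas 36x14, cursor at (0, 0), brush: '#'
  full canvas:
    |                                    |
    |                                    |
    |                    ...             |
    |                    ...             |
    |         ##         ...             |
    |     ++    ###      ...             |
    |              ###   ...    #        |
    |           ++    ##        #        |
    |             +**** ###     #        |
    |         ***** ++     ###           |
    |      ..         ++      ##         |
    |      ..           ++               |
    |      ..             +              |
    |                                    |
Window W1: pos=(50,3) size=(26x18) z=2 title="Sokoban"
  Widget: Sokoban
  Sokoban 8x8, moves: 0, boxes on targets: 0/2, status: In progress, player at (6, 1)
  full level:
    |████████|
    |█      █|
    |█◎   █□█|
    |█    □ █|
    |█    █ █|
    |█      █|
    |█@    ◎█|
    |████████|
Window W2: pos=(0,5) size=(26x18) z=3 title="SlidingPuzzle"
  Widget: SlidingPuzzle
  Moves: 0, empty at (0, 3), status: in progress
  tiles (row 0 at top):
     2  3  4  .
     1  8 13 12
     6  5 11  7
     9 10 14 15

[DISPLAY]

le          ┃                    ... ┃████
────────────┨                    ... ┃█   
───┬────┐   ┃         ##         ... ┃█◎  
 4 │    │   ┃     ++    ###      ... ┃█   
───┼────┤   ┃              ###   ... ┃█   
13 │ 12 │   ┃           ++    ##     ┃█   
───┼────┤   ┃             +**** ###  ┃█@  
11 │  7 │   ┃         ***** ++     ##┃████
───┼────┤   ┃━━━━━━━━━━━━━━━━━━━━━━━━┃Move
14 │ 15 │   ┃                        ┃    
───┴────┘   ┃                        ┃    
            ┃                        ┃    
            ┃                        ┃    
            ┃                        ┃    
            ┃                        ┗━━━━
            ┃                             
━━━━━━━━━━━━┛                             
                                          
                                          
                                          


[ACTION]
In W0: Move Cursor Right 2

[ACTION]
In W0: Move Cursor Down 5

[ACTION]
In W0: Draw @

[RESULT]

le          ┃                    ... ┃████
────────────┨                    ... ┃█   
───┬────┐   ┃         ##         ... ┃█◎  
 4 │    │   ┃  @  ++    ###      ... ┃█   
───┼────┤   ┃              ###   ... ┃█   
13 │ 12 │   ┃           ++    ##     ┃█   
───┼────┤   ┃             +**** ###  ┃█@  
11 │  7 │   ┃         ***** ++     ##┃████
───┼────┤   ┃━━━━━━━━━━━━━━━━━━━━━━━━┃Move
14 │ 15 │   ┃                        ┃    
───┴────┘   ┃                        ┃    
            ┃                        ┃    
            ┃                        ┃    
            ┃                        ┃    
            ┃                        ┗━━━━
            ┃                             
━━━━━━━━━━━━┛                             
                                          
                                          
                                          


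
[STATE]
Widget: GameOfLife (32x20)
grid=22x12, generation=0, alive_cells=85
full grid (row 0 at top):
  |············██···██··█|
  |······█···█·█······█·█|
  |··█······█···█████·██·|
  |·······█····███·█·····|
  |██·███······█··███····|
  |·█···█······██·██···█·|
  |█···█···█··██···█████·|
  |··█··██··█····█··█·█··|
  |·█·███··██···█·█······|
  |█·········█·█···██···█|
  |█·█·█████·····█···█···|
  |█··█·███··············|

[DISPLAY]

Gen: 0                          
············██···██··█          
······█···█·█······█·█          
··█······█···█████·██·          
·······█····███·█·····          
██·███······█··███····          
·█···█······██·██···█·          
█···█···█··██···█████·          
··█··██··█····█··█·█··          
·█·███··██···█·█······          
█·········█·█···██···█          
█·█·█████·····█···█···          
█··█·███··············          
                                
                                
                                
                                
                                
                                
                                


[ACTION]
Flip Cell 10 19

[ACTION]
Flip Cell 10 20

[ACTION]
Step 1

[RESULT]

Gen: 1                          
···········███····█·█·          
···········██··█···█·█          
···········█····█████·          
·████·······█·····█···          
███·███····█·····█····          
·███·█·······██·····█·          
·█··█·█····██·█·····█·          
·██···██·██·████·█·██·          
·██████·███··███·██···          
█·█··········████████·          
█··██···█········████·          
·█·█····█··········█··          
                                
                                
                                
                                
                                
                                
                                


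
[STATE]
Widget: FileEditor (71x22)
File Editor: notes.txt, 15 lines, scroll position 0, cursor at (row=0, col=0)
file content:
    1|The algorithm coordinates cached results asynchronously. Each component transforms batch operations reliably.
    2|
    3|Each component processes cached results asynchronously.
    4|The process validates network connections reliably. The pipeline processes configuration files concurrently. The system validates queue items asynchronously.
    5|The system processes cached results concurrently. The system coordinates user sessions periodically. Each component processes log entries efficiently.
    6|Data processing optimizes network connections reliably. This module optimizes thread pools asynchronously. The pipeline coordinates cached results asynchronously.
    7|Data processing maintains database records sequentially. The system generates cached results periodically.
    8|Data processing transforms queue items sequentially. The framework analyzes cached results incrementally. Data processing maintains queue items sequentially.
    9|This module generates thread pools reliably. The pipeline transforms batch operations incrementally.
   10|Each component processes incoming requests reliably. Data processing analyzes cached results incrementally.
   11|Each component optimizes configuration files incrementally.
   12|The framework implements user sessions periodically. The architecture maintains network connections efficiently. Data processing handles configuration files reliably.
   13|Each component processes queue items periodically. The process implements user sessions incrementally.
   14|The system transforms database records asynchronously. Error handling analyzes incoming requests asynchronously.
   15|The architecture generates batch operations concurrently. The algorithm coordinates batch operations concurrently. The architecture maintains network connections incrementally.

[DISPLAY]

█he algorithm coordinates cached results asynchronously. Each componen▲
                                                                      █
Each component processes cached results asynchronously.               ░
The process validates network connections reliably. The pipeline proce░
The system processes cached results concurrently. The system coordinat░
Data processing optimizes network connections reliably. This module op░
Data processing maintains database records sequentially. The system ge░
Data processing transforms queue items sequentially. The framework ana░
This module generates thread pools reliably. The pipeline transforms b░
Each component processes incoming requests reliably. Data processing a░
Each component optimizes configuration files incrementally.           ░
The framework implements user sessions periodically. The architecture ░
Each component processes queue items periodically. The process impleme░
The system transforms database records asynchronously. Error handling ░
The architecture generates batch operations concurrently. The algorith░
                                                                      ░
                                                                      ░
                                                                      ░
                                                                      ░
                                                                      ░
                                                                      ░
                                                                      ▼


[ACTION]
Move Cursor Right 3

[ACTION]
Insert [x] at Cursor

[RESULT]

Thex█algorithm coordinates cached results asynchronously. Each compone▲
                                                                      █
Each component processes cached results asynchronously.               ░
The process validates network connections reliably. The pipeline proce░
The system processes cached results concurrently. The system coordinat░
Data processing optimizes network connections reliably. This module op░
Data processing maintains database records sequentially. The system ge░
Data processing transforms queue items sequentially. The framework ana░
This module generates thread pools reliably. The pipeline transforms b░
Each component processes incoming requests reliably. Data processing a░
Each component optimizes configuration files incrementally.           ░
The framework implements user sessions periodically. The architecture ░
Each component processes queue items periodically. The process impleme░
The system transforms database records asynchronously. Error handling ░
The architecture generates batch operations concurrently. The algorith░
                                                                      ░
                                                                      ░
                                                                      ░
                                                                      ░
                                                                      ░
                                                                      ░
                                                                      ▼


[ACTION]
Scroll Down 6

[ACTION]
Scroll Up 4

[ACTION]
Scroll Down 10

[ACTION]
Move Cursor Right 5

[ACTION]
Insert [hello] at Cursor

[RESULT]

Thex algohello█ithm coordinates cached results asynchronously. Each co▲
                                                                      █
Each component processes cached results asynchronously.               ░
The process validates network connections reliably. The pipeline proce░
The system processes cached results concurrently. The system coordinat░
Data processing optimizes network connections reliably. This module op░
Data processing maintains database records sequentially. The system ge░
Data processing transforms queue items sequentially. The framework ana░
This module generates thread pools reliably. The pipeline transforms b░
Each component processes incoming requests reliably. Data processing a░
Each component optimizes configuration files incrementally.           ░
The framework implements user sessions periodically. The architecture ░
Each component processes queue items periodically. The process impleme░
The system transforms database records asynchronously. Error handling ░
The architecture generates batch operations concurrently. The algorith░
                                                                      ░
                                                                      ░
                                                                      ░
                                                                      ░
                                                                      ░
                                                                      ░
                                                                      ▼


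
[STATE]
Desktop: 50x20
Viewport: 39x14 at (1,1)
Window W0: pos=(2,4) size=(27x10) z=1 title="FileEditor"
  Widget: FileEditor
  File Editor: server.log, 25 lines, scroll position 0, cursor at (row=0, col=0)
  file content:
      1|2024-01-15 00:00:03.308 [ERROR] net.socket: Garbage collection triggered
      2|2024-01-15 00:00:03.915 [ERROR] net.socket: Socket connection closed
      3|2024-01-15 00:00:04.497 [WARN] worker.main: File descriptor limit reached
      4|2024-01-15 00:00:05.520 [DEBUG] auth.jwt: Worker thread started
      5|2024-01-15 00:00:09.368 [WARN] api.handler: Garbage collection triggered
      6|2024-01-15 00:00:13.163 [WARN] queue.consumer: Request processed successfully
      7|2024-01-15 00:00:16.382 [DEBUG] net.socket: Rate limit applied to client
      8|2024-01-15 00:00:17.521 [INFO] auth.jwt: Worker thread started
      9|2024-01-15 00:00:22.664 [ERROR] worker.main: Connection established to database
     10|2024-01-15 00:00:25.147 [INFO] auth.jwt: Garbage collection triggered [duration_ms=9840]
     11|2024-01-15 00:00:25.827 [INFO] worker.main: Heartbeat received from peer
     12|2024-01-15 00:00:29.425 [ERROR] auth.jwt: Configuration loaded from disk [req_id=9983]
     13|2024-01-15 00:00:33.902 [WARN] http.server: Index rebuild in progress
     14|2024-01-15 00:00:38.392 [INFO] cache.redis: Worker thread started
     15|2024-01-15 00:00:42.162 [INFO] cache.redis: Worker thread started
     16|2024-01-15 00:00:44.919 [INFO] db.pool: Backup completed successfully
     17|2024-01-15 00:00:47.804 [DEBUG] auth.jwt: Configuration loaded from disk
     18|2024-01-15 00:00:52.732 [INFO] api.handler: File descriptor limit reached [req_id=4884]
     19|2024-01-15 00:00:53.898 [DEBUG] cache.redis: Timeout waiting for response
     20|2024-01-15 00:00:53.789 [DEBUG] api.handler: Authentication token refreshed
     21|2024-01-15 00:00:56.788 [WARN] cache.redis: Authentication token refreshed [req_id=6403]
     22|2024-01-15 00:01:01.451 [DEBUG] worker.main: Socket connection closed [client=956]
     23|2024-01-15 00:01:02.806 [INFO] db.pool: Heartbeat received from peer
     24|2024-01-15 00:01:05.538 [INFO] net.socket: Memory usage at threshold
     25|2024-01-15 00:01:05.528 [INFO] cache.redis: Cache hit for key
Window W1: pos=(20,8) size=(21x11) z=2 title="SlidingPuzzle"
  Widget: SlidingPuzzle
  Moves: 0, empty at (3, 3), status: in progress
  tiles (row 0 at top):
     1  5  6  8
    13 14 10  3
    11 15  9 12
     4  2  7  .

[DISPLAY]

                                       
                                       
                                       
 ┏━━━━━━━━━━━━━━━━━━━━━━━━━┓           
 ┃ FileEditor              ┃           
 ┠─────────────────────────┨           
 ┃█024-01-15 00:00:03.308 ▲┃           
 ┃2024-01-15 00:00:┏━━━━━━━━━━━━━━━━━━━
 ┃2024-01-15 00:00:┃ SlidingPuzzle     
 ┃2024-01-15 00:00:┠───────────────────
 ┃2024-01-15 00:00:┃┌────┬────┬────┬───
 ┃2024-01-15 00:00:┃│  1 │  5 │  6 │  8
 ┗━━━━━━━━━━━━━━━━━┃├────┼────┼────┼───
                   ┃│ 13 │ 14 │ 10 │  3


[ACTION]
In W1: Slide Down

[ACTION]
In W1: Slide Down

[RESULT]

                                       
                                       
                                       
 ┏━━━━━━━━━━━━━━━━━━━━━━━━━┓           
 ┃ FileEditor              ┃           
 ┠─────────────────────────┨           
 ┃█024-01-15 00:00:03.308 ▲┃           
 ┃2024-01-15 00:00:┏━━━━━━━━━━━━━━━━━━━
 ┃2024-01-15 00:00:┃ SlidingPuzzle     
 ┃2024-01-15 00:00:┠───────────────────
 ┃2024-01-15 00:00:┃┌────┬────┬────┬───
 ┃2024-01-15 00:00:┃│  1 │  5 │  6 │  8
 ┗━━━━━━━━━━━━━━━━━┃├────┼────┼────┼───
                   ┃│ 13 │ 14 │ 10 │   


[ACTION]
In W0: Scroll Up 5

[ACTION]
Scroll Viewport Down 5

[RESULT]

 ┠─────────────────────────┨           
 ┃█024-01-15 00:00:03.308 ▲┃           
 ┃2024-01-15 00:00:┏━━━━━━━━━━━━━━━━━━━
 ┃2024-01-15 00:00:┃ SlidingPuzzle     
 ┃2024-01-15 00:00:┠───────────────────
 ┃2024-01-15 00:00:┃┌────┬────┬────┬───
 ┃2024-01-15 00:00:┃│  1 │  5 │  6 │  8
 ┗━━━━━━━━━━━━━━━━━┃├────┼────┼────┼───
                   ┃│ 13 │ 14 │ 10 │   
                   ┃├────┼────┼────┼───
                   ┃│ 11 │ 15 │  9 │  3
                   ┃├────┼────┼────┼───
                   ┗━━━━━━━━━━━━━━━━━━━
                                       


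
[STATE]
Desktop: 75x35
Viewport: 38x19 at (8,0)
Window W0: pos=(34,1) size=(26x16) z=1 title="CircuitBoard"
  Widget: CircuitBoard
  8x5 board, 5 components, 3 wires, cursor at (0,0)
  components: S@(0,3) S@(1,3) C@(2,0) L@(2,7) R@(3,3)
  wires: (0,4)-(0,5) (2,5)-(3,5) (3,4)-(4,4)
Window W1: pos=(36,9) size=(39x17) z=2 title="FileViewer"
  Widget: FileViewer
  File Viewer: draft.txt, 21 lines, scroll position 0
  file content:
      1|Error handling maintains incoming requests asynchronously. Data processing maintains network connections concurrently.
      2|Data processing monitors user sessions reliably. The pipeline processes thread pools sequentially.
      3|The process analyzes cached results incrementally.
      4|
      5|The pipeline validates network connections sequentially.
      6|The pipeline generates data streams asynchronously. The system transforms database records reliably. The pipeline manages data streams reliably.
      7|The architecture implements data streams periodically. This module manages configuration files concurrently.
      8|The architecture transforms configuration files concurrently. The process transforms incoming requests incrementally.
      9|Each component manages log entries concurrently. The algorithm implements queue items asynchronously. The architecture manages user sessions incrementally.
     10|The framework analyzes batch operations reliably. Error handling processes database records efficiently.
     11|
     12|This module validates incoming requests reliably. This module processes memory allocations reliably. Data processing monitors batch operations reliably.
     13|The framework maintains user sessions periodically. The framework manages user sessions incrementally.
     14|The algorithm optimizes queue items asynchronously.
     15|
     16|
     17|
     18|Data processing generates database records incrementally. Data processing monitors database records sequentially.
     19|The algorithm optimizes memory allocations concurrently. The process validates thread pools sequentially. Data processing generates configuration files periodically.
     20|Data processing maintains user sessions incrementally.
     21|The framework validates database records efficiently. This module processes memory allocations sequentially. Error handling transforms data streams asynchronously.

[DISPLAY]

                                      
                          ┏━━━━━━━━━━━
                          ┃ CircuitBoa
                          ┠───────────
                          ┃   0 1 2 3 
                          ┃0  [.]     
                          ┃           
                          ┃1          
                          ┃           
                          ┃2┏━━━━━━━━━
                          ┃ ┃ FileView
                          ┃3┠─────────
                          ┃ ┃Error han
                          ┃4┃Data proc
                          ┃C┃The proce
                          ┃ ┃         
                          ┗━┃The pipel
                            ┃The pipel
                            ┃The archi


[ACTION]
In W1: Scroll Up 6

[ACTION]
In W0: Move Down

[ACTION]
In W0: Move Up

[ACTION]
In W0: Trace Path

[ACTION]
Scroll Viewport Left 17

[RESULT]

                                      
                                  ┏━━━
                                  ┃ Ci
                                  ┠───
                                  ┃   
                                  ┃0  
                                  ┃   
                                  ┃1  
                                  ┃   
                                  ┃2┏━
                                  ┃ ┃ 
                                  ┃3┠─
                                  ┃ ┃E
                                  ┃4┃D
                                  ┃C┃T
                                  ┃ ┃ 
                                  ┗━┃T
                                    ┃T
                                    ┃T


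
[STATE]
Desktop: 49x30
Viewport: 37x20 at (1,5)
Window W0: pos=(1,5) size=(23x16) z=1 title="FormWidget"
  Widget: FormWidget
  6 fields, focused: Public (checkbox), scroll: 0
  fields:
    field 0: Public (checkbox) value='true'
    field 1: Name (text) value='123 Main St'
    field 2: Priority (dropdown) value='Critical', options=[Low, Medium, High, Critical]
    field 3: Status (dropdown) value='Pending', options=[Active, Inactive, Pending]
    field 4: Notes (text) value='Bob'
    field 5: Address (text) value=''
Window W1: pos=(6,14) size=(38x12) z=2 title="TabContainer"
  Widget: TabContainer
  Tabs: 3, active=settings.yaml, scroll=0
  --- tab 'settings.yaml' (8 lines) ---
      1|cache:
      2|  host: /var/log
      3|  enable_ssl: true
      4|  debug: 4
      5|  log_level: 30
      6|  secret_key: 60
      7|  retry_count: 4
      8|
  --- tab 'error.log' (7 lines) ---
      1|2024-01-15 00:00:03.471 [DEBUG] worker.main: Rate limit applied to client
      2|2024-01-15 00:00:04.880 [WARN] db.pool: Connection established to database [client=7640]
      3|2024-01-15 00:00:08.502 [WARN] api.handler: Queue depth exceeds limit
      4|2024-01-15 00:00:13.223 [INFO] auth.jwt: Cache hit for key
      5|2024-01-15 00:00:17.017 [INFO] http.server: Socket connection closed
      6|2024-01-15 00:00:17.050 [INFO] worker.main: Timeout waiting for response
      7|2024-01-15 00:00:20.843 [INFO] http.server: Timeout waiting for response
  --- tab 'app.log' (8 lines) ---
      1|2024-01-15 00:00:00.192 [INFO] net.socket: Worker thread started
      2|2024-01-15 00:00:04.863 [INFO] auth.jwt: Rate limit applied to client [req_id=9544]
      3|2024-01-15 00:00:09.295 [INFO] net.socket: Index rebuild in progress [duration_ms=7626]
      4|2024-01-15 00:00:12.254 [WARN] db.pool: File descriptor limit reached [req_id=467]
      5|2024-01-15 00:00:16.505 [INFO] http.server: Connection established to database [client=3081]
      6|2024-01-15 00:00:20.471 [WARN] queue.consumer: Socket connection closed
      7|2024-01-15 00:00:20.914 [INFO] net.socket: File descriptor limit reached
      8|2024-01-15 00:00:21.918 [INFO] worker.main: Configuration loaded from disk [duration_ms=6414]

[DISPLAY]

┏━━━━━━━━━━━━━━━━━━━━━┓              
┃ FormWidget          ┃              
┠─────────────────────┨              
┃> Public:     [x]    ┃              
┃  Name:       [123 M]┃              
┃  Priority:   [Crit▼]┃              
┃  Status:     [Pend▼]┃              
┃  Notes:      [Bob  ]┃              
┃  Address:    [     ]┃              
┃    ┏━━━━━━━━━━━━━━━━━━━━━━━━━━━━━━━
┃    ┃ TabContainer                  
┃    ┠───────────────────────────────
┃    ┃[settings.yaml]│ error.log │ ap
┃    ┃───────────────────────────────
┃    ┃cache:                         
┗━━━━┃  host: /var/log               
     ┃  enable_ssl: true             
     ┃  debug: 4                     
     ┃  log_level: 30                
     ┃  secret_key: 60               


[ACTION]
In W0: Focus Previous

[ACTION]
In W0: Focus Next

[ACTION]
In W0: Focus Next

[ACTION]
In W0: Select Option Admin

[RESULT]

┏━━━━━━━━━━━━━━━━━━━━━┓              
┃ FormWidget          ┃              
┠─────────────────────┨              
┃  Public:     [x]    ┃              
┃> Name:       [123 M]┃              
┃  Priority:   [Crit▼]┃              
┃  Status:     [Pend▼]┃              
┃  Notes:      [Bob  ]┃              
┃  Address:    [     ]┃              
┃    ┏━━━━━━━━━━━━━━━━━━━━━━━━━━━━━━━
┃    ┃ TabContainer                  
┃    ┠───────────────────────────────
┃    ┃[settings.yaml]│ error.log │ ap
┃    ┃───────────────────────────────
┃    ┃cache:                         
┗━━━━┃  host: /var/log               
     ┃  enable_ssl: true             
     ┃  debug: 4                     
     ┃  log_level: 30                
     ┃  secret_key: 60               


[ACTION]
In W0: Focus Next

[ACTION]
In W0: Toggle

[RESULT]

┏━━━━━━━━━━━━━━━━━━━━━┓              
┃ FormWidget          ┃              
┠─────────────────────┨              
┃  Public:     [x]    ┃              
┃  Name:       [123 M]┃              
┃> Priority:   [Crit▼]┃              
┃  Status:     [Pend▼]┃              
┃  Notes:      [Bob  ]┃              
┃  Address:    [     ]┃              
┃    ┏━━━━━━━━━━━━━━━━━━━━━━━━━━━━━━━
┃    ┃ TabContainer                  
┃    ┠───────────────────────────────
┃    ┃[settings.yaml]│ error.log │ ap
┃    ┃───────────────────────────────
┃    ┃cache:                         
┗━━━━┃  host: /var/log               
     ┃  enable_ssl: true             
     ┃  debug: 4                     
     ┃  log_level: 30                
     ┃  secret_key: 60               


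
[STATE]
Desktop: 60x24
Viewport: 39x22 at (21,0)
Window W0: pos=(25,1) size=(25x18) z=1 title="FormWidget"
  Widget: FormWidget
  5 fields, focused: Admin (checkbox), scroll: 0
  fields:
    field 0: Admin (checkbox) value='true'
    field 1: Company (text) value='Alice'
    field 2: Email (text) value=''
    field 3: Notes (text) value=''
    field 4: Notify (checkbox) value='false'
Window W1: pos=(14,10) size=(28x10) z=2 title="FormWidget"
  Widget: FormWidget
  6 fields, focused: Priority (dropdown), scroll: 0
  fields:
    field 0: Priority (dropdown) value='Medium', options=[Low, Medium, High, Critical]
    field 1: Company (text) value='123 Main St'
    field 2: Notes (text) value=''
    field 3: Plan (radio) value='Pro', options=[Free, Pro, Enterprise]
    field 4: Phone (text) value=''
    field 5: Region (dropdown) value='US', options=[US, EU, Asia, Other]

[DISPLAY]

                                       
    ┏━━━━━━━━━━━━━━━━━━━━━━━┓          
    ┃ FormWidget            ┃          
    ┠───────────────────────┨          
    ┃> Admin:      [x]      ┃          
    ┃  Company:    [Alice  ]┃          
    ┃  Email:      [       ]┃          
    ┃  Notes:      [       ]┃          
    ┃  Notify:     [ ]      ┃          
    ┃                       ┃          
━━━━━━━━━━━━━━━━━━━━┓       ┃          
idget               ┃       ┃          
────────────────────┨       ┃          
rity:   [Medium   ▼]┃       ┃          
any:    [123 Main S]┃       ┃          
s:      [          ]┃       ┃          
:       ( ) Free  (●┃       ┃          
e:      [          ]┃       ┃          
on:     [US       ▼]┃━━━━━━━┛          
━━━━━━━━━━━━━━━━━━━━┛                  
                                       
                                       


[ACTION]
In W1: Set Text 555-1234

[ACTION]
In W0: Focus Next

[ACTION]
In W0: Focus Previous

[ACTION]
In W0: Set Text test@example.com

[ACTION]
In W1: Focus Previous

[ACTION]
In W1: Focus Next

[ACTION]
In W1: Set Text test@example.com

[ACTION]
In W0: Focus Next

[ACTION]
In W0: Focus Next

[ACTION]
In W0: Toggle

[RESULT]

                                       
    ┏━━━━━━━━━━━━━━━━━━━━━━━┓          
    ┃ FormWidget            ┃          
    ┠───────────────────────┨          
    ┃  Admin:      [x]      ┃          
    ┃  Company:    [Alice  ]┃          
    ┃> Email:      [       ]┃          
    ┃  Notes:      [       ]┃          
    ┃  Notify:     [ ]      ┃          
    ┃                       ┃          
━━━━━━━━━━━━━━━━━━━━┓       ┃          
idget               ┃       ┃          
────────────────────┨       ┃          
rity:   [Medium   ▼]┃       ┃          
any:    [123 Main S]┃       ┃          
s:      [          ]┃       ┃          
:       ( ) Free  (●┃       ┃          
e:      [          ]┃       ┃          
on:     [US       ▼]┃━━━━━━━┛          
━━━━━━━━━━━━━━━━━━━━┛                  
                                       
                                       


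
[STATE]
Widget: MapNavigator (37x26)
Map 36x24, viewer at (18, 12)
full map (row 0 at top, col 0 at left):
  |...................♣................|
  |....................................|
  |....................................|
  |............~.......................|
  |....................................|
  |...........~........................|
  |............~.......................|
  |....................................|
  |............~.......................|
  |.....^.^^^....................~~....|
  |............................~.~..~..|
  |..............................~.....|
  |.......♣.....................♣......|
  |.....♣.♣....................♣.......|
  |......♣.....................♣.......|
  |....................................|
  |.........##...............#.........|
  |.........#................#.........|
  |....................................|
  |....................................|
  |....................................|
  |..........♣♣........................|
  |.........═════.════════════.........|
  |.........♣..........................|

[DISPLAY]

                                     
...................♣................ 
.................................... 
.................................... 
............~....................... 
.................................... 
...........~........................ 
............~....................... 
.................................... 
............~....................... 
.....^.^^^....................~~.... 
............................~.~..~.. 
..............................~..... 
.......♣..........@..........♣...... 
.....♣.♣....................♣....... 
......♣.....................♣....... 
.................................... 
.........##...............#......... 
.........#................#......... 
.................................... 
.................................... 
.................................... 
..........♣♣........................ 
.........═════.════════════......... 
.........♣.......................... 
                                     


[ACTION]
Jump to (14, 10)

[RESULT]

                                     
                                     
                                     
    ...................♣.............
    .................................
    .................................
    ............~....................
    .................................
    ...........~.....................
    ............~....................
    .................................
    ............~....................
    .....^.^^^....................~~.
    ..............@.............~.~..
    ..............................~..
    .......♣.....................♣...
    .....♣.♣....................♣....
    ......♣.....................♣....
    .................................
    .........##...............#......
    .........#................#......
    .................................
    .................................
    .................................
    ..........♣♣.....................
    .........═════.════════════......


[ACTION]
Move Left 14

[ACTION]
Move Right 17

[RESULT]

                                     
                                     
                                     
 ...................♣................
 ....................................
 ....................................
 ............~.......................
 ....................................
 ...........~........................
 ............~.......................
 ....................................
 ............~.......................
 .....^.^^^....................~~....
 .................@..........~.~..~..
 ..............................~.....
 .......♣.....................♣......
 .....♣.♣....................♣.......
 ......♣.....................♣.......
 ....................................
 .........##...............#.........
 .........#................#.........
 ....................................
 ....................................
 ....................................
 ..........♣♣........................
 .........═════.════════════.........


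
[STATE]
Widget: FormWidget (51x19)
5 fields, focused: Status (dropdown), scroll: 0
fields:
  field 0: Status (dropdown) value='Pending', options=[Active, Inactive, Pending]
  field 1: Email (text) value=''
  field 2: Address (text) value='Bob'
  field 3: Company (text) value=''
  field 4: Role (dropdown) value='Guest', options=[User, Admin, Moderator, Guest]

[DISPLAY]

> Status:     [Pending                           ▼]
  Email:      [                                   ]
  Address:    [Bob                                ]
  Company:    [                                   ]
  Role:       [Guest                             ▼]
                                                   
                                                   
                                                   
                                                   
                                                   
                                                   
                                                   
                                                   
                                                   
                                                   
                                                   
                                                   
                                                   
                                                   


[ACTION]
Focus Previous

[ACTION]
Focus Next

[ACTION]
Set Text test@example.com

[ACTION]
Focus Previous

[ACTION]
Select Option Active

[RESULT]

  Status:     [Pending                           ▼]
  Email:      [                                   ]
  Address:    [Bob                                ]
  Company:    [                                   ]
> Role:       [Guest                             ▼]
                                                   
                                                   
                                                   
                                                   
                                                   
                                                   
                                                   
                                                   
                                                   
                                                   
                                                   
                                                   
                                                   
                                                   


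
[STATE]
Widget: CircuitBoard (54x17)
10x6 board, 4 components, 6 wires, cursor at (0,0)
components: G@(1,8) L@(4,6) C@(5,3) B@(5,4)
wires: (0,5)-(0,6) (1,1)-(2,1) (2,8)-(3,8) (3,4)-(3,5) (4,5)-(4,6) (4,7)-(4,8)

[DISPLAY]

   0 1 2 3 4 5 6 7 8 9                                
0  [.]                  · ─ ·                         
                                                      
1       ·                           G                 
        │                                             
2       ·                           ·                 
                                    │                 
3                   · ─ ·           ·                 
                                                      
4                       · ─ L   · ─ ·                 
                                                      
5               C   B                                 
Cursor: (0,0)                                         
                                                      
                                                      
                                                      
                                                      


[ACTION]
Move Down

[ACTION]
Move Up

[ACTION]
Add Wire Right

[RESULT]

   0 1 2 3 4 5 6 7 8 9                                
0  [.]─ ·               · ─ ·                         
                                                      
1       ·                           G                 
        │                                             
2       ·                           ·                 
                                    │                 
3                   · ─ ·           ·                 
                                                      
4                       · ─ L   · ─ ·                 
                                                      
5               C   B                                 
Cursor: (0,0)                                         
                                                      
                                                      
                                                      
                                                      
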